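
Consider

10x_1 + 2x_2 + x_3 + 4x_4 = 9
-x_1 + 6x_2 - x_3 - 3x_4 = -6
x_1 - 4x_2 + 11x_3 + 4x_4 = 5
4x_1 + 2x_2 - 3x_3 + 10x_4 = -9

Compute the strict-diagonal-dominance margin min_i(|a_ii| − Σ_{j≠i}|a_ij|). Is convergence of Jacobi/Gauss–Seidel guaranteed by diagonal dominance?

1

row 1: |10| − (2+1+4) = 3
row 2: |6| − (1+1+3) = 1
row 3: |11| − (1+4+4) = 2
row 4: |10| − (4+2+3) = 1
minimum over rows = 1 → strictly diagonally dominant (convergence guaranteed)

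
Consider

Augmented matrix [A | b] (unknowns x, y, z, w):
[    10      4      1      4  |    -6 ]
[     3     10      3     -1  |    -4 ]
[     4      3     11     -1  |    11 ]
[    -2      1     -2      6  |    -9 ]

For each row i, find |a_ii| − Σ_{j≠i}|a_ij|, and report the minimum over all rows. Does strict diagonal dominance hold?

1

row 1: |10| − (4+1+4) = 1
row 2: |10| − (3+3+1) = 3
row 3: |11| − (4+3+1) = 3
row 4: |6| − (2+1+2) = 1
minimum over rows = 1 → strictly diagonally dominant (convergence guaranteed)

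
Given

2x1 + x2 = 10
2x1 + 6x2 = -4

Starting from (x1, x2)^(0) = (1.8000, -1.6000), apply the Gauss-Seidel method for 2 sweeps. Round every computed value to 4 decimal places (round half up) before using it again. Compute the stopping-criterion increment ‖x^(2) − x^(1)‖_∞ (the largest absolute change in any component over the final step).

Iteration 1:
  x1 = (10 - (1)·-1.6000) / (2) = 5.8000
  x2 = (-4 - (2)·5.8000) / (6) = -2.6000
Iteration 2:
  x1 = (10 - (1)·-2.6000) / (2) = 6.3000
  x2 = (-4 - (2)·6.3000) / (6) = -2.7667
Change: (0.5000, -0.1667) → max |·| = 0.5000

0.5000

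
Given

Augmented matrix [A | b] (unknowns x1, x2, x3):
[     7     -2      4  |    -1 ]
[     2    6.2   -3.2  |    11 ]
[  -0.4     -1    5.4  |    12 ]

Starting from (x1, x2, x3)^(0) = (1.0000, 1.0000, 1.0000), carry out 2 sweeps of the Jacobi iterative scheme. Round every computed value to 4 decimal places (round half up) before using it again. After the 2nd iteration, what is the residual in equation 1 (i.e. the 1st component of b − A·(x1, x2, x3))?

Iteration 1:
  x1 = (-1 - (-2)·1.0000 - (4)·1.0000) / (7) = -0.4286
  x2 = (11 - (2)·1.0000 - (-3.2)·1.0000) / (6.2) = 1.9677
  x3 = (12 - (-0.4)·1.0000 - (-1)·1.0000) / (5.4) = 2.4815
Iteration 2:
  x1 = (-1 - (-2)·1.9677 - (4)·2.4815) / (7) = -0.9987
  x2 = (11 - (2)·-0.4286 - (-3.2)·2.4815) / (6.2) = 3.1932
  x3 = (12 - (-0.4)·-0.4286 - (-1)·1.9677) / (5.4) = 2.5549
Residual b − A·x = (2.1577, 1.3752, 0.9973)

2.1577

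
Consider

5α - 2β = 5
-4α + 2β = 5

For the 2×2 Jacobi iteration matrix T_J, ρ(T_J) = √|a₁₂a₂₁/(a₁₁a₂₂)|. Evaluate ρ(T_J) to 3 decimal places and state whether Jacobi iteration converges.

a₁₂a₂₁/(a₁₁a₂₂) = (-2)·(-4) / ((5)·(2)) = 0.800000
ρ = √|0.800000| = √0.800000 = 0.894
ρ < 1, so Jacobi converges

0.894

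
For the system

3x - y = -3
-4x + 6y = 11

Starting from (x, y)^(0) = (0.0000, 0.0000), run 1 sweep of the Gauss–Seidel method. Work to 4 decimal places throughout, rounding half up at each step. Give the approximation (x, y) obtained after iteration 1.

(-1.0000, 1.1667)

Iteration 1:
  x = (-3 - (-1)·0.0000) / (3) = -1.0000
  y = (11 - (-4)·-1.0000) / (6) = 1.1667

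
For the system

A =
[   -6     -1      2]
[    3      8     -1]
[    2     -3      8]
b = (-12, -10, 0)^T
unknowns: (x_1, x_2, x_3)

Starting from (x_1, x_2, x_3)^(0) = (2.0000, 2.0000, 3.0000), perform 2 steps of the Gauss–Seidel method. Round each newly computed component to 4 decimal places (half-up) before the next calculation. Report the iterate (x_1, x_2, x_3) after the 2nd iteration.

(1.8559, -2.1172, -1.2579)

Iteration 1:
  x_1 = (-12 - (-1)·2.0000 - (2)·3.0000) / (-6) = 2.6667
  x_2 = (-10 - (3)·2.6667 - (-1)·3.0000) / (8) = -1.8750
  x_3 = (0 - (2)·2.6667 - (-3)·-1.8750) / (8) = -1.3698
Iteration 2:
  x_1 = (-12 - (-1)·-1.8750 - (2)·-1.3698) / (-6) = 1.8559
  x_2 = (-10 - (3)·1.8559 - (-1)·-1.3698) / (8) = -2.1172
  x_3 = (0 - (2)·1.8559 - (-3)·-2.1172) / (8) = -1.2579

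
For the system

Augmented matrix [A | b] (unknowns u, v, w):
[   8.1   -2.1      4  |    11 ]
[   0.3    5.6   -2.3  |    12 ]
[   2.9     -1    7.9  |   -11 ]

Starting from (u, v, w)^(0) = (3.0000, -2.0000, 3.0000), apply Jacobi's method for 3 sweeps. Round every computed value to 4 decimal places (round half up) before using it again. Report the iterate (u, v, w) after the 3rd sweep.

(2.0003, 1.6448, -2.5620)

Iteration 1:
  u = (11 - (-2.1)·-2.0000 - (4)·3.0000) / (8.1) = -0.6420
  v = (12 - (0.3)·3.0000 - (-2.3)·3.0000) / (5.6) = 3.2143
  w = (-11 - (2.9)·3.0000 - (-1)·-2.0000) / (7.9) = -2.7468
Iteration 2:
  u = (11 - (-2.1)·3.2143 - (4)·-2.7468) / (8.1) = 3.5478
  v = (12 - (0.3)·-0.6420 - (-2.3)·-2.7468) / (5.6) = 1.0491
  w = (-11 - (2.9)·-0.6420 - (-1)·3.2143) / (7.9) = -0.7499
Iteration 3:
  u = (11 - (-2.1)·1.0491 - (4)·-0.7499) / (8.1) = 2.0003
  v = (12 - (0.3)·3.5478 - (-2.3)·-0.7499) / (5.6) = 1.6448
  w = (-11 - (2.9)·3.5478 - (-1)·1.0491) / (7.9) = -2.5620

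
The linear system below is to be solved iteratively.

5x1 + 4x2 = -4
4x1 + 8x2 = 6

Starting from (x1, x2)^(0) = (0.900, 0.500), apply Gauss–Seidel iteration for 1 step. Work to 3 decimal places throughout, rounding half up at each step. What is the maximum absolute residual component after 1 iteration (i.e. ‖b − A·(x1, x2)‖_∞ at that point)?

3.400

Iteration 1:
  x1 = (-4 - (4)·0.500) / (5) = -1.200
  x2 = (6 - (4)·-1.200) / (8) = 1.350
Residual b − A·x = (-3.400, 0.000); ∞-norm = 3.400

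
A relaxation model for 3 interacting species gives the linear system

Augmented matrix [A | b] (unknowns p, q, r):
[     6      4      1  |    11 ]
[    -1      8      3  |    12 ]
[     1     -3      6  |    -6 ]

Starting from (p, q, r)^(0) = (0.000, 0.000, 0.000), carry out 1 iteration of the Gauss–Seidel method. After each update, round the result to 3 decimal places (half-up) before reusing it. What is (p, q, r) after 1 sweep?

Iteration 1:
  p = (11 - (4)·0.000 - (1)·0.000) / (6) = 1.833
  q = (12 - (-1)·1.833 - (3)·0.000) / (8) = 1.729
  r = (-6 - (1)·1.833 - (-3)·1.729) / (6) = -0.441

(1.833, 1.729, -0.441)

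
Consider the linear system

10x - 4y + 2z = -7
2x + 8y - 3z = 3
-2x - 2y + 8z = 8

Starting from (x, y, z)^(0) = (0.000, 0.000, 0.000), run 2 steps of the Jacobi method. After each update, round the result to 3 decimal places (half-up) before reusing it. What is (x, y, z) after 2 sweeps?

Iteration 1:
  x = (-7 - (-4)·0.000 - (2)·0.000) / (10) = -0.700
  y = (3 - (2)·0.000 - (-3)·0.000) / (8) = 0.375
  z = (8 - (-2)·0.000 - (-2)·0.000) / (8) = 1.000
Iteration 2:
  x = (-7 - (-4)·0.375 - (2)·1.000) / (10) = -0.750
  y = (3 - (2)·-0.700 - (-3)·1.000) / (8) = 0.925
  z = (8 - (-2)·-0.700 - (-2)·0.375) / (8) = 0.919

(-0.750, 0.925, 0.919)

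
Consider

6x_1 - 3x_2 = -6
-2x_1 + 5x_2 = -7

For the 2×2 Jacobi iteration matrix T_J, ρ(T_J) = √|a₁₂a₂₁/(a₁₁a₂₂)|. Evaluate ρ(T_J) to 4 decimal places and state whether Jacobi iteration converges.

0.4472

a₁₂a₂₁/(a₁₁a₂₂) = (-3)·(-2) / ((6)·(5)) = 0.200000
ρ = √|0.200000| = √0.200000 = 0.4472
ρ < 1, so Jacobi converges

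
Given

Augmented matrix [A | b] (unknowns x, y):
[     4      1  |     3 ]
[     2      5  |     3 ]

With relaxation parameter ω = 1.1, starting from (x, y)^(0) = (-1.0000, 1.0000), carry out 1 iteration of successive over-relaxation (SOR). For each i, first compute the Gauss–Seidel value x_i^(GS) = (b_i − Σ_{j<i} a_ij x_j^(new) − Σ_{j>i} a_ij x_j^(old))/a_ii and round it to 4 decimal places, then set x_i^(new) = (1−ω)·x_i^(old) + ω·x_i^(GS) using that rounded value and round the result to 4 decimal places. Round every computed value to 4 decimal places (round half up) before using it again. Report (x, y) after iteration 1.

(0.6500, 0.2740)

Iteration 1:
  x: GS value = (3 - (1)·1.0000) / (4) = 0.5000;  x ← (1−ω)·-1.0000 + ω·0.5000 = 0.6500
  y: GS value = (3 - (2)·0.6500) / (5) = 0.3400;  y ← (1−ω)·1.0000 + ω·0.3400 = 0.2740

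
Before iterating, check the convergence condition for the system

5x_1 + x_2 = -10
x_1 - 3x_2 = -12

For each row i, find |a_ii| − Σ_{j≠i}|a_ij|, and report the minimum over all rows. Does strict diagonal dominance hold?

row 1: |5| − (1) = 4
row 2: |-3| − (1) = 2
minimum over rows = 2 → strictly diagonally dominant (convergence guaranteed)

2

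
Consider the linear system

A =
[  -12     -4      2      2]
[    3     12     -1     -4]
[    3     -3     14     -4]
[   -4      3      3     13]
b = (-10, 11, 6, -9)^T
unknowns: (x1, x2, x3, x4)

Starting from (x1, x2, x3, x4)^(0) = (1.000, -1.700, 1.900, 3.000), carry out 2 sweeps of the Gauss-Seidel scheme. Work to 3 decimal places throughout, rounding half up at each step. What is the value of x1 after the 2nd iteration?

0.412

Iteration 1:
  x1 = (-10 - (-4)·-1.700 - (2)·1.900 - (2)·3.000) / (-12) = 2.217
  x2 = (11 - (3)·2.217 - (-1)·1.900 - (-4)·3.000) / (12) = 1.521
  x3 = (6 - (3)·2.217 - (-3)·1.521 - (-4)·3.000) / (14) = 1.137
  x4 = (-9 - (-4)·2.217 - (3)·1.521 - (3)·1.137) / (13) = -0.624
Iteration 2:
  x1 = (-10 - (-4)·1.521 - (2)·1.137 - (2)·-0.624) / (-12) = 0.412
  x2 = (11 - (3)·0.412 - (-1)·1.137 - (-4)·-0.624) / (12) = 0.700
  x3 = (6 - (3)·0.412 - (-3)·0.700 - (-4)·-0.624) / (14) = 0.312
  x4 = (-9 - (-4)·0.412 - (3)·0.700 - (3)·0.312) / (13) = -0.799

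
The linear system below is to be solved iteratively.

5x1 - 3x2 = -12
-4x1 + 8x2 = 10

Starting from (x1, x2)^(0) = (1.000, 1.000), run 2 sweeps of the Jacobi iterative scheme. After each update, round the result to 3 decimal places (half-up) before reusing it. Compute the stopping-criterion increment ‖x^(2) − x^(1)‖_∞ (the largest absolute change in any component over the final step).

1.400

Iteration 1:
  x1 = (-12 - (-3)·1.000) / (5) = -1.800
  x2 = (10 - (-4)·1.000) / (8) = 1.750
Iteration 2:
  x1 = (-12 - (-3)·1.750) / (5) = -1.350
  x2 = (10 - (-4)·-1.800) / (8) = 0.350
Change: (0.450, -1.400) → max |·| = 1.400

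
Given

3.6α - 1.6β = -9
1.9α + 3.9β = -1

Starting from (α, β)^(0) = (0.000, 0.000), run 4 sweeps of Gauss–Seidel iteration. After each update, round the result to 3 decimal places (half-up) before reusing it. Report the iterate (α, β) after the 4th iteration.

(-2.145, 0.789)

Iteration 1:
  α = (-9 - (-1.6)·0.000) / (3.6) = -2.500
  β = (-1 - (1.9)·-2.500) / (3.9) = 0.962
Iteration 2:
  α = (-9 - (-1.6)·0.962) / (3.6) = -2.072
  β = (-1 - (1.9)·-2.072) / (3.9) = 0.753
Iteration 3:
  α = (-9 - (-1.6)·0.753) / (3.6) = -2.165
  β = (-1 - (1.9)·-2.165) / (3.9) = 0.798
Iteration 4:
  α = (-9 - (-1.6)·0.798) / (3.6) = -2.145
  β = (-1 - (1.9)·-2.145) / (3.9) = 0.789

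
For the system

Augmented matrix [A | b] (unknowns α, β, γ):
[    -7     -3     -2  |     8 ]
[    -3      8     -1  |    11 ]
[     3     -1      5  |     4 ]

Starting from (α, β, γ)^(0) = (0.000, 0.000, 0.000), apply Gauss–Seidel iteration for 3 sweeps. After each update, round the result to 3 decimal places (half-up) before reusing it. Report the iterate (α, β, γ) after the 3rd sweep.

(-2.119, 0.853, 2.242)

Iteration 1:
  α = (8 - (-3)·0.000 - (-2)·0.000) / (-7) = -1.143
  β = (11 - (-3)·-1.143 - (-1)·0.000) / (8) = 0.946
  γ = (4 - (3)·-1.143 - (-1)·0.946) / (5) = 1.675
Iteration 2:
  α = (8 - (-3)·0.946 - (-2)·1.675) / (-7) = -2.027
  β = (11 - (-3)·-2.027 - (-1)·1.675) / (8) = 0.824
  γ = (4 - (3)·-2.027 - (-1)·0.824) / (5) = 2.181
Iteration 3:
  α = (8 - (-3)·0.824 - (-2)·2.181) / (-7) = -2.119
  β = (11 - (-3)·-2.119 - (-1)·2.181) / (8) = 0.853
  γ = (4 - (3)·-2.119 - (-1)·0.853) / (5) = 2.242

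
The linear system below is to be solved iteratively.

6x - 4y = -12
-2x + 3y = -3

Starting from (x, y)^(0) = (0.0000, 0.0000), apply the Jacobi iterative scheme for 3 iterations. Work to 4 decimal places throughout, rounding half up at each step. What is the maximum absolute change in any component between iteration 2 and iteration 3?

Iteration 1:
  x = (-12 - (-4)·0.0000) / (6) = -2.0000
  y = (-3 - (-2)·0.0000) / (3) = -1.0000
Iteration 2:
  x = (-12 - (-4)·-1.0000) / (6) = -2.6667
  y = (-3 - (-2)·-2.0000) / (3) = -2.3333
Iteration 3:
  x = (-12 - (-4)·-2.3333) / (6) = -3.5555
  y = (-3 - (-2)·-2.6667) / (3) = -2.7778
Change: (-0.8888, -0.4445) → max |·| = 0.8888

0.8888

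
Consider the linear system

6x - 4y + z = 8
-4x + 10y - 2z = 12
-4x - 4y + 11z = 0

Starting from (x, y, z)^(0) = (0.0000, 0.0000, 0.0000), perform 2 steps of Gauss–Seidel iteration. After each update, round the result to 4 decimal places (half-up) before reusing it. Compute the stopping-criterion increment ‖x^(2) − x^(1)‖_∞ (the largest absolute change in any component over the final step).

0.9697

Iteration 1:
  x = (8 - (-4)·0.0000 - (1)·0.0000) / (6) = 1.3333
  y = (12 - (-4)·1.3333 - (-2)·0.0000) / (10) = 1.7333
  z = (0 - (-4)·1.3333 - (-4)·1.7333) / (11) = 1.1151
Iteration 2:
  x = (8 - (-4)·1.7333 - (1)·1.1151) / (6) = 2.3030
  y = (12 - (-4)·2.3030 - (-2)·1.1151) / (10) = 2.3442
  z = (0 - (-4)·2.3030 - (-4)·2.3442) / (11) = 1.6899
Change: (0.9697, 0.6109, 0.5748) → max |·| = 0.9697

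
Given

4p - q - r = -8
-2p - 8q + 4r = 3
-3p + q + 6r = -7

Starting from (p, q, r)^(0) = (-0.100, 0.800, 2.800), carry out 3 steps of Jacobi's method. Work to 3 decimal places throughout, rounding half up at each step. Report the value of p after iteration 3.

Iteration 1:
  p = (-8 - (-1)·0.800 - (-1)·2.800) / (4) = -1.100
  q = (3 - (-2)·-0.100 - (4)·2.800) / (-8) = 1.050
  r = (-7 - (-3)·-0.100 - (1)·0.800) / (6) = -1.350
Iteration 2:
  p = (-8 - (-1)·1.050 - (-1)·-1.350) / (4) = -2.075
  q = (3 - (-2)·-1.100 - (4)·-1.350) / (-8) = -0.775
  r = (-7 - (-3)·-1.100 - (1)·1.050) / (6) = -1.892
Iteration 3:
  p = (-8 - (-1)·-0.775 - (-1)·-1.892) / (4) = -2.667
  q = (3 - (-2)·-2.075 - (4)·-1.892) / (-8) = -0.802
  r = (-7 - (-3)·-2.075 - (1)·-0.775) / (6) = -2.075

-2.667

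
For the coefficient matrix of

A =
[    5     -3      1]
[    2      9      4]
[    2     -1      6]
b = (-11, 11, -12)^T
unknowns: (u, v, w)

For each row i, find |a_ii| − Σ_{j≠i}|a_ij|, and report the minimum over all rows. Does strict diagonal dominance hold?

1

row 1: |5| − (3+1) = 1
row 2: |9| − (2+4) = 3
row 3: |6| − (2+1) = 3
minimum over rows = 1 → strictly diagonally dominant (convergence guaranteed)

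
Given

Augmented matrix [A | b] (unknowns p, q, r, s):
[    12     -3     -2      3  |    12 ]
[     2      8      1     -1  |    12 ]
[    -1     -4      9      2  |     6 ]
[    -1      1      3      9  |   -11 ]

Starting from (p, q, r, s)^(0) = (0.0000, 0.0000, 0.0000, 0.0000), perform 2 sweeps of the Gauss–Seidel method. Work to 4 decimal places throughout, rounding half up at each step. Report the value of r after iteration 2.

1.5417

Iteration 1:
  p = (12 - (-3)·0.0000 - (-2)·0.0000 - (3)·0.0000) / (12) = 1.0000
  q = (12 - (2)·1.0000 - (1)·0.0000 - (-1)·0.0000) / (8) = 1.2500
  r = (6 - (-1)·1.0000 - (-4)·1.2500 - (2)·0.0000) / (9) = 1.3333
  s = (-11 - (-1)·1.0000 - (1)·1.2500 - (3)·1.3333) / (9) = -1.6944
Iteration 2:
  p = (12 - (-3)·1.2500 - (-2)·1.3333 - (3)·-1.6944) / (12) = 1.9583
  q = (12 - (2)·1.9583 - (1)·1.3333 - (-1)·-1.6944) / (8) = 0.6320
  r = (6 - (-1)·1.9583 - (-4)·0.6320 - (2)·-1.6944) / (9) = 1.5417
  s = (-11 - (-1)·1.9583 - (1)·0.6320 - (3)·1.5417) / (9) = -1.5888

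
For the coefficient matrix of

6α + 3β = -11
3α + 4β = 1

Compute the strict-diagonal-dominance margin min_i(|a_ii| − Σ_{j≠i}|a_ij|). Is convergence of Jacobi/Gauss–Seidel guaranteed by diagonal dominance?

1

row 1: |6| − (3) = 3
row 2: |4| − (3) = 1
minimum over rows = 1 → strictly diagonally dominant (convergence guaranteed)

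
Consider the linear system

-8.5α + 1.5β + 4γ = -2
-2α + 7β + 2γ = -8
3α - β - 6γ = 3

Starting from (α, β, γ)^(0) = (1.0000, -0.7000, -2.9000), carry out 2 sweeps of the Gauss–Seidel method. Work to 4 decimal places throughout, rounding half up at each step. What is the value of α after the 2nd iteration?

Iteration 1:
  α = (-2 - (1.5)·-0.7000 - (4)·-2.9000) / (-8.5) = -1.2529
  β = (-8 - (-2)·-1.2529 - (2)·-2.9000) / (7) = -0.6723
  γ = (3 - (3)·-1.2529 - (-1)·-0.6723) / (-6) = -1.0144
Iteration 2:
  α = (-2 - (1.5)·-0.6723 - (4)·-1.0144) / (-8.5) = -0.3607
  β = (-8 - (-2)·-0.3607 - (2)·-1.0144) / (7) = -0.9561
  γ = (3 - (3)·-0.3607 - (-1)·-0.9561) / (-6) = -0.5210

-0.3607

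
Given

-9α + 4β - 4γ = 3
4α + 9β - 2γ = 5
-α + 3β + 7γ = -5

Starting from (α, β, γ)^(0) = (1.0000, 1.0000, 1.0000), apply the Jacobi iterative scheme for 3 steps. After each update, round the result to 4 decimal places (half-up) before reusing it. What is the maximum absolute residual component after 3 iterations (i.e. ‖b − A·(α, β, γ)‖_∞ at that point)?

Iteration 1:
  α = (3 - (4)·1.0000 - (-4)·1.0000) / (-9) = -0.3333
  β = (5 - (4)·1.0000 - (-2)·1.0000) / (9) = 0.3333
  γ = (-5 - (-1)·1.0000 - (3)·1.0000) / (7) = -1.0000
Iteration 2:
  α = (3 - (4)·0.3333 - (-4)·-1.0000) / (-9) = 0.2592
  β = (5 - (4)·-0.3333 - (-2)·-1.0000) / (9) = 0.4815
  γ = (-5 - (-1)·-0.3333 - (3)·0.3333) / (7) = -0.9047
Iteration 3:
  α = (3 - (4)·0.4815 - (-4)·-0.9047) / (-9) = 0.2828
  β = (5 - (4)·0.2592 - (-2)·-0.9047) / (9) = 0.2393
  γ = (-5 - (-1)·0.2592 - (3)·0.4815) / (7) = -0.8836
Residual b − A·x = (1.0536, -0.0521, 0.7501); ∞-norm = 1.0536

1.0536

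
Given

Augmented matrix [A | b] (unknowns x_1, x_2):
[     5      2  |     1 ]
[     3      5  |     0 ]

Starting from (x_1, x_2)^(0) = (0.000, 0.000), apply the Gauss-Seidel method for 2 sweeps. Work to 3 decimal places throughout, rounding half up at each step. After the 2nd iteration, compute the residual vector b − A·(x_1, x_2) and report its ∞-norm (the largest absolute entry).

Iteration 1:
  x_1 = (1 - (2)·0.000) / (5) = 0.200
  x_2 = (0 - (3)·0.200) / (5) = -0.120
Iteration 2:
  x_1 = (1 - (2)·-0.120) / (5) = 0.248
  x_2 = (0 - (3)·0.248) / (5) = -0.149
Residual b − A·x = (0.058, 0.001); ∞-norm = 0.058

0.058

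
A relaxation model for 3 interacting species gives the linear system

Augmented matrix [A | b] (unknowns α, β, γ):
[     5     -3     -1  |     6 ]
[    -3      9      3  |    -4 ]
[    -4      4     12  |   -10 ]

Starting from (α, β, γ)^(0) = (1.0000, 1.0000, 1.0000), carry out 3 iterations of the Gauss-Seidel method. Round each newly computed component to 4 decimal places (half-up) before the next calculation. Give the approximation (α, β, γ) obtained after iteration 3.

(1.0900, 0.0701, -0.4934)

Iteration 1:
  α = (6 - (-3)·1.0000 - (-1)·1.0000) / (5) = 2.0000
  β = (-4 - (-3)·2.0000 - (3)·1.0000) / (9) = -0.1111
  γ = (-10 - (-4)·2.0000 - (4)·-0.1111) / (12) = -0.1296
Iteration 2:
  α = (6 - (-3)·-0.1111 - (-1)·-0.1296) / (5) = 1.1074
  β = (-4 - (-3)·1.1074 - (3)·-0.1296) / (9) = -0.0321
  γ = (-10 - (-4)·1.1074 - (4)·-0.0321) / (12) = -0.4535
Iteration 3:
  α = (6 - (-3)·-0.0321 - (-1)·-0.4535) / (5) = 1.0900
  β = (-4 - (-3)·1.0900 - (3)·-0.4535) / (9) = 0.0701
  γ = (-10 - (-4)·1.0900 - (4)·0.0701) / (12) = -0.4934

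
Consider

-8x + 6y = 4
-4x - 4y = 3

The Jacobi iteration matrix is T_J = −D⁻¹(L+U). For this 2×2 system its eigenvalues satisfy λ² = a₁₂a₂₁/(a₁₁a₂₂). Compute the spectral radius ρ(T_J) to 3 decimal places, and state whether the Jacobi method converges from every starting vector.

0.866

a₁₂a₂₁/(a₁₁a₂₂) = (6)·(-4) / ((-8)·(-4)) = -0.750000
ρ = √|-0.750000| = √0.750000 = 0.866
ρ < 1, so Jacobi converges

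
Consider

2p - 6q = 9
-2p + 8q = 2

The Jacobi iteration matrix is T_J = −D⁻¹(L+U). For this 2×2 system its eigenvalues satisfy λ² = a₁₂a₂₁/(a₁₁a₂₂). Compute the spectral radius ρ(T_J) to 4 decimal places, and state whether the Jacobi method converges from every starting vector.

a₁₂a₂₁/(a₁₁a₂₂) = (-6)·(-2) / ((2)·(8)) = 0.750000
ρ = √|0.750000| = √0.750000 = 0.8660
ρ < 1, so Jacobi converges

0.8660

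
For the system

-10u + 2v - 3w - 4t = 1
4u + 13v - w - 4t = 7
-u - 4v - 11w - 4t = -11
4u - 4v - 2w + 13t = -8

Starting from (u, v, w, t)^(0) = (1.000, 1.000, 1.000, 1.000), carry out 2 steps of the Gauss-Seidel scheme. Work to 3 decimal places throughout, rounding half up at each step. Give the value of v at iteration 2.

0.530

Iteration 1:
  u = (1 - (2)·1.000 - (-3)·1.000 - (-4)·1.000) / (-10) = -0.600
  v = (7 - (4)·-0.600 - (-1)·1.000 - (-4)·1.000) / (13) = 1.108
  w = (-11 - (-1)·-0.600 - (-4)·1.108 - (-4)·1.000) / (-11) = 0.288
  t = (-8 - (4)·-0.600 - (-4)·1.108 - (-2)·0.288) / (13) = -0.046
Iteration 2:
  u = (1 - (2)·1.108 - (-3)·0.288 - (-4)·-0.046) / (-10) = 0.054
  v = (7 - (4)·0.054 - (-1)·0.288 - (-4)·-0.046) / (13) = 0.530
  w = (-11 - (-1)·0.054 - (-4)·0.530 - (-4)·-0.046) / (-11) = 0.819
  t = (-8 - (4)·0.054 - (-4)·0.530 - (-2)·0.819) / (13) = -0.343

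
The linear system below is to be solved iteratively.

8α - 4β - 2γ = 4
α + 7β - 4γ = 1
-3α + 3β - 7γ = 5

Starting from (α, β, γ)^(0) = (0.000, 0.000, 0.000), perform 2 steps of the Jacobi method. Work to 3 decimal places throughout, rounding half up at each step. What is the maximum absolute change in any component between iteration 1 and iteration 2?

Iteration 1:
  α = (4 - (-4)·0.000 - (-2)·0.000) / (8) = 0.500
  β = (1 - (1)·0.000 - (-4)·0.000) / (7) = 0.143
  γ = (5 - (-3)·0.000 - (3)·0.000) / (-7) = -0.714
Iteration 2:
  α = (4 - (-4)·0.143 - (-2)·-0.714) / (8) = 0.393
  β = (1 - (1)·0.500 - (-4)·-0.714) / (7) = -0.337
  γ = (5 - (-3)·0.500 - (3)·0.143) / (-7) = -0.867
Change: (-0.107, -0.480, -0.153) → max |·| = 0.480

0.480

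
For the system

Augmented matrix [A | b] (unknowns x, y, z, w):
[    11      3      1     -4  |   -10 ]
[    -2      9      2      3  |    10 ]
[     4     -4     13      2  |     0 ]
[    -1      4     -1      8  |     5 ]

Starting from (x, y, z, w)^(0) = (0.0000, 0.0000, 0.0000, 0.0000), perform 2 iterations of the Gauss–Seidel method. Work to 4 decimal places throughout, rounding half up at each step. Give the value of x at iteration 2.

-1.1618

Iteration 1:
  x = (-10 - (3)·0.0000 - (1)·0.0000 - (-4)·0.0000) / (11) = -0.9091
  y = (10 - (-2)·-0.9091 - (2)·0.0000 - (3)·0.0000) / (9) = 0.9091
  z = (0 - (4)·-0.9091 - (-4)·0.9091 - (2)·0.0000) / (13) = 0.5594
  w = (5 - (-1)·-0.9091 - (4)·0.9091 - (-1)·0.5594) / (8) = 0.1267
Iteration 2:
  x = (-10 - (3)·0.9091 - (1)·0.5594 - (-4)·0.1267) / (11) = -1.1618
  y = (10 - (-2)·-1.1618 - (2)·0.5594 - (3)·0.1267) / (9) = 0.6864
  z = (0 - (4)·-1.1618 - (-4)·0.6864 - (2)·0.1267) / (13) = 0.5492
  w = (5 - (-1)·-1.1618 - (4)·0.6864 - (-1)·0.5492) / (8) = 0.2052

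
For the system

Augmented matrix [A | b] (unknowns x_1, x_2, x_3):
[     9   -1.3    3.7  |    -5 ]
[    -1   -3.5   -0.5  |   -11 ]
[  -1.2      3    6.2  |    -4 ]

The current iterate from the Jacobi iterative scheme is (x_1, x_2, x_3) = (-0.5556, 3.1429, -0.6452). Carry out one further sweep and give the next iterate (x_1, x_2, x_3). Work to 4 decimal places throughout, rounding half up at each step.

(0.1637, 3.3938, -2.2735)

One sweep:
  x_1 = (-5 - (-1.3)·3.1429 - (3.7)·-0.6452) / (9) = 0.1637
  x_2 = (-11 - (-1)·-0.5556 - (-0.5)·-0.6452) / (-3.5) = 3.3938
  x_3 = (-4 - (-1.2)·-0.5556 - (3)·3.1429) / (6.2) = -2.2735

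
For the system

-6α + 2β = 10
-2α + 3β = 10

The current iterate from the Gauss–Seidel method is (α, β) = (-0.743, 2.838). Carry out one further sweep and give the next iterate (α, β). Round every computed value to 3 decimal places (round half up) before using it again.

(-0.721, 2.853)

One sweep:
  α = (10 - (2)·2.838) / (-6) = -0.721
  β = (10 - (-2)·-0.721) / (3) = 2.853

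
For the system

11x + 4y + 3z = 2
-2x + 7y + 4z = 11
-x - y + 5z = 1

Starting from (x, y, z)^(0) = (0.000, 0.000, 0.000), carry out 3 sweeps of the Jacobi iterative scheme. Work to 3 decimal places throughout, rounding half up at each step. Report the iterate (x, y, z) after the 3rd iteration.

Iteration 1:
  x = (2 - (4)·0.000 - (3)·0.000) / (11) = 0.182
  y = (11 - (-2)·0.000 - (4)·0.000) / (7) = 1.571
  z = (1 - (-1)·0.000 - (-1)·0.000) / (5) = 0.200
Iteration 2:
  x = (2 - (4)·1.571 - (3)·0.200) / (11) = -0.444
  y = (11 - (-2)·0.182 - (4)·0.200) / (7) = 1.509
  z = (1 - (-1)·0.182 - (-1)·1.571) / (5) = 0.551
Iteration 3:
  x = (2 - (4)·1.509 - (3)·0.551) / (11) = -0.517
  y = (11 - (-2)·-0.444 - (4)·0.551) / (7) = 1.130
  z = (1 - (-1)·-0.444 - (-1)·1.509) / (5) = 0.413

(-0.517, 1.130, 0.413)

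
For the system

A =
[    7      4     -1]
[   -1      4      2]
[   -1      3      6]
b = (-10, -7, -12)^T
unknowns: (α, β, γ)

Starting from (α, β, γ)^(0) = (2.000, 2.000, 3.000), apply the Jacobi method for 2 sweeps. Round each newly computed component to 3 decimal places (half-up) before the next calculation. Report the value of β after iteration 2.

-0.952

Iteration 1:
  α = (-10 - (4)·2.000 - (-1)·3.000) / (7) = -2.143
  β = (-7 - (-1)·2.000 - (2)·3.000) / (4) = -2.750
  γ = (-12 - (-1)·2.000 - (3)·2.000) / (6) = -2.667
Iteration 2:
  α = (-10 - (4)·-2.750 - (-1)·-2.667) / (7) = -0.238
  β = (-7 - (-1)·-2.143 - (2)·-2.667) / (4) = -0.952
  γ = (-12 - (-1)·-2.143 - (3)·-2.750) / (6) = -0.982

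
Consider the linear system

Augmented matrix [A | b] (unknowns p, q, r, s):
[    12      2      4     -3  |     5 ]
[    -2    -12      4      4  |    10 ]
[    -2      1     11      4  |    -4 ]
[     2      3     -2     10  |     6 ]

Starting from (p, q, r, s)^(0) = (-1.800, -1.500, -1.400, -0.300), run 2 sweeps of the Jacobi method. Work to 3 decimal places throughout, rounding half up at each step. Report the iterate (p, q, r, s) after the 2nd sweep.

Iteration 1:
  p = (5 - (2)·-1.500 - (4)·-1.400 - (-3)·-0.300) / (12) = 1.058
  q = (10 - (-2)·-1.800 - (4)·-1.400 - (4)·-0.300) / (-12) = -1.100
  r = (-4 - (-2)·-1.800 - (1)·-1.500 - (4)·-0.300) / (11) = -0.445
  s = (6 - (2)·-1.800 - (3)·-1.500 - (-2)·-1.400) / (10) = 1.130
Iteration 2:
  p = (5 - (2)·-1.100 - (4)·-0.445 - (-3)·1.130) / (12) = 1.031
  q = (10 - (-2)·1.058 - (4)·-0.445 - (4)·1.130) / (-12) = -0.781
  r = (-4 - (-2)·1.058 - (1)·-1.100 - (4)·1.130) / (11) = -0.482
  s = (6 - (2)·1.058 - (3)·-1.100 - (-2)·-0.445) / (10) = 0.629

(1.031, -0.781, -0.482, 0.629)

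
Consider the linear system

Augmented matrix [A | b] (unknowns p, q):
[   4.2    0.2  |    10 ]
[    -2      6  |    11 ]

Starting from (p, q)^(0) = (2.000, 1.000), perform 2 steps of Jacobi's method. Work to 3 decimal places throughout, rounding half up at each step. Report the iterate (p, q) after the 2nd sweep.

Iteration 1:
  p = (10 - (0.2)·1.000) / (4.2) = 2.333
  q = (11 - (-2)·2.000) / (6) = 2.500
Iteration 2:
  p = (10 - (0.2)·2.500) / (4.2) = 2.262
  q = (11 - (-2)·2.333) / (6) = 2.611

(2.262, 2.611)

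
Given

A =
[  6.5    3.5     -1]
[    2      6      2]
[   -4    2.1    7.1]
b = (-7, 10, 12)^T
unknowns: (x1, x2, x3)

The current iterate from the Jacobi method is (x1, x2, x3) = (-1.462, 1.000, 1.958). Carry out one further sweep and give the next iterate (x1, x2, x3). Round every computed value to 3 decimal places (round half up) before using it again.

One sweep:
  x1 = (-7 - (3.5)·1.000 - (-1)·1.958) / (6.5) = -1.314
  x2 = (10 - (2)·-1.462 - (2)·1.958) / (6) = 1.501
  x3 = (12 - (-4)·-1.462 - (2.1)·1.000) / (7.1) = 0.571

(-1.314, 1.501, 0.571)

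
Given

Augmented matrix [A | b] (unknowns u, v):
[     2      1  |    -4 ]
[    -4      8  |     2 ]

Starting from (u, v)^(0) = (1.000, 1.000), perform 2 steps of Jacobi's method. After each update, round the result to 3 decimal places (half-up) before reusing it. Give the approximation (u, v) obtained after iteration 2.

(-2.375, -1.000)

Iteration 1:
  u = (-4 - (1)·1.000) / (2) = -2.500
  v = (2 - (-4)·1.000) / (8) = 0.750
Iteration 2:
  u = (-4 - (1)·0.750) / (2) = -2.375
  v = (2 - (-4)·-2.500) / (8) = -1.000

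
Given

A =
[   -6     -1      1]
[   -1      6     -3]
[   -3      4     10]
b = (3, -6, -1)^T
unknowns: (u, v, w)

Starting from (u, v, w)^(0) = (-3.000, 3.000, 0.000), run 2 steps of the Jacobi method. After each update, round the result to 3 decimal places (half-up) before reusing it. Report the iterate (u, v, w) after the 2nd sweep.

Iteration 1:
  u = (3 - (-1)·3.000 - (1)·0.000) / (-6) = -1.000
  v = (-6 - (-1)·-3.000 - (-3)·0.000) / (6) = -1.500
  w = (-1 - (-3)·-3.000 - (4)·3.000) / (10) = -2.200
Iteration 2:
  u = (3 - (-1)·-1.500 - (1)·-2.200) / (-6) = -0.617
  v = (-6 - (-1)·-1.000 - (-3)·-2.200) / (6) = -2.267
  w = (-1 - (-3)·-1.000 - (4)·-1.500) / (10) = 0.200

(-0.617, -2.267, 0.200)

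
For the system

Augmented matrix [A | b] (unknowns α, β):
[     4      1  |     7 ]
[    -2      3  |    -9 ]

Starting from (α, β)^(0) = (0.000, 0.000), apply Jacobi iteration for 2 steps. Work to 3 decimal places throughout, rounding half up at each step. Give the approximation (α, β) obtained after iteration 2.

Iteration 1:
  α = (7 - (1)·0.000) / (4) = 1.750
  β = (-9 - (-2)·0.000) / (3) = -3.000
Iteration 2:
  α = (7 - (1)·-3.000) / (4) = 2.500
  β = (-9 - (-2)·1.750) / (3) = -1.833

(2.500, -1.833)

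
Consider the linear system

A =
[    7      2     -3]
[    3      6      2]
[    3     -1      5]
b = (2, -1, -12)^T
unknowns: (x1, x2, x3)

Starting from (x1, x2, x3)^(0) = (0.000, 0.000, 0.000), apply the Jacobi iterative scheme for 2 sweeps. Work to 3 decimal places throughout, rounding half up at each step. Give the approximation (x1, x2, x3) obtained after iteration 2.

Iteration 1:
  x1 = (2 - (2)·0.000 - (-3)·0.000) / (7) = 0.286
  x2 = (-1 - (3)·0.000 - (2)·0.000) / (6) = -0.167
  x3 = (-12 - (3)·0.000 - (-1)·0.000) / (5) = -2.400
Iteration 2:
  x1 = (2 - (2)·-0.167 - (-3)·-2.400) / (7) = -0.695
  x2 = (-1 - (3)·0.286 - (2)·-2.400) / (6) = 0.490
  x3 = (-12 - (3)·0.286 - (-1)·-0.167) / (5) = -2.605

(-0.695, 0.490, -2.605)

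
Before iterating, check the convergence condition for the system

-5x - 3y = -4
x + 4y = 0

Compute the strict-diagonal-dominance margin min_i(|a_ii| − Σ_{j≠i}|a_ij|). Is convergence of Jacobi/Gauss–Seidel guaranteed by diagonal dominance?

2

row 1: |-5| − (3) = 2
row 2: |4| − (1) = 3
minimum over rows = 2 → strictly diagonally dominant (convergence guaranteed)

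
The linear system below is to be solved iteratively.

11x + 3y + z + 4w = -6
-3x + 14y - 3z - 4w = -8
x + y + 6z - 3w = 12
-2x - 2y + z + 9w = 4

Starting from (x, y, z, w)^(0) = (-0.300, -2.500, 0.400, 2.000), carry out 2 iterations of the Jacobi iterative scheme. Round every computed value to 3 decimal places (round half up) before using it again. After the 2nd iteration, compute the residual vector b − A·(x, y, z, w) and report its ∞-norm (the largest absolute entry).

Iteration 1:
  x = (-6 - (3)·-2.500 - (1)·0.400 - (4)·2.000) / (11) = -0.627
  y = (-8 - (-3)·-0.300 - (-3)·0.400 - (-4)·2.000) / (14) = 0.021
  z = (12 - (1)·-0.300 - (1)·-2.500 - (-3)·2.000) / (6) = 3.467
  w = (4 - (-2)·-0.300 - (-2)·-2.500 - (1)·0.400) / (9) = -0.222
Iteration 2:
  x = (-6 - (3)·0.021 - (1)·3.467 - (4)·-0.222) / (11) = -0.786
  y = (-8 - (-3)·-0.627 - (-3)·3.467 - (-4)·-0.222) / (14) = -0.026
  z = (12 - (1)·-0.627 - (1)·0.021 - (-3)·-0.222) / (6) = 1.990
  w = (4 - (-2)·-0.627 - (-2)·0.021 - (1)·3.467) / (9) = -0.075
Residual b − A·x = (1.034, -4.324, 0.647, 1.061); ∞-norm = 4.324

4.324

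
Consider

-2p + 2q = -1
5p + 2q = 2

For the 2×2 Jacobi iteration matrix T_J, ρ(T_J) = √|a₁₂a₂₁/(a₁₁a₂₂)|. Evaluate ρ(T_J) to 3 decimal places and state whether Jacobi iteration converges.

a₁₂a₂₁/(a₁₁a₂₂) = (2)·(5) / ((-2)·(2)) = -2.500000
ρ = √|-2.500000| = √2.500000 = 1.581
ρ > 1, so Jacobi diverges

1.581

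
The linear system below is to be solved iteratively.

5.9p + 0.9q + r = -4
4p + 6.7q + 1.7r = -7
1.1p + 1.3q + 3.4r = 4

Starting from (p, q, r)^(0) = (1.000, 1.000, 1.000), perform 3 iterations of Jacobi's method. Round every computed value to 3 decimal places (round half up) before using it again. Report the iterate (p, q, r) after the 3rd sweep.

Iteration 1:
  p = (-4 - (0.9)·1.000 - (1)·1.000) / (5.9) = -1.000
  q = (-7 - (4)·1.000 - (1.7)·1.000) / (6.7) = -1.896
  r = (4 - (1.1)·1.000 - (1.3)·1.000) / (3.4) = 0.471
Iteration 2:
  p = (-4 - (0.9)·-1.896 - (1)·0.471) / (5.9) = -0.469
  q = (-7 - (4)·-1.000 - (1.7)·0.471) / (6.7) = -0.567
  r = (4 - (1.1)·-1.000 - (1.3)·-1.896) / (3.4) = 2.225
Iteration 3:
  p = (-4 - (0.9)·-0.567 - (1)·2.225) / (5.9) = -0.969
  q = (-7 - (4)·-0.469 - (1.7)·2.225) / (6.7) = -1.329
  r = (4 - (1.1)·-0.469 - (1.3)·-0.567) / (3.4) = 1.545

(-0.969, -1.329, 1.545)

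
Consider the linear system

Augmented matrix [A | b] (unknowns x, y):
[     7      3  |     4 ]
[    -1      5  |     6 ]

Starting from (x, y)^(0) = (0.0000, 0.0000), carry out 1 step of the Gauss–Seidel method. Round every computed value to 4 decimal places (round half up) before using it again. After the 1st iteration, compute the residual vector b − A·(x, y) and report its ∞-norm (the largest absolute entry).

3.9427

Iteration 1:
  x = (4 - (3)·0.0000) / (7) = 0.5714
  y = (6 - (-1)·0.5714) / (5) = 1.3143
Residual b − A·x = (-3.9427, -0.0001); ∞-norm = 3.9427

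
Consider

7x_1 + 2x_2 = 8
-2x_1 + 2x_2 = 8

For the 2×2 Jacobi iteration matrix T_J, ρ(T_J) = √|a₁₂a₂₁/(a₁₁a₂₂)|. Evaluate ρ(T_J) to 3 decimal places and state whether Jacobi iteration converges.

a₁₂a₂₁/(a₁₁a₂₂) = (2)·(-2) / ((7)·(2)) = -0.285714
ρ = √|-0.285714| = √0.285714 = 0.535
ρ < 1, so Jacobi converges

0.535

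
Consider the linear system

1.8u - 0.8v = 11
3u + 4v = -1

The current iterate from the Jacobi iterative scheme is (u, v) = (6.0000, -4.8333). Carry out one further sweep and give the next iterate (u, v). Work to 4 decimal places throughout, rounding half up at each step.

One sweep:
  u = (11 - (-0.8)·-4.8333) / (1.8) = 3.9630
  v = (-1 - (3)·6.0000) / (4) = -4.7500

(3.9630, -4.7500)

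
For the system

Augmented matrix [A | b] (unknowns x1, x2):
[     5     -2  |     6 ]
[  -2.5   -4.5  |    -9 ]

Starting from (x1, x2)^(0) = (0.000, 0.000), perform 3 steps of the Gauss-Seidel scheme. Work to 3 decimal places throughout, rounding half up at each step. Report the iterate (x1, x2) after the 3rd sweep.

Iteration 1:
  x1 = (6 - (-2)·0.000) / (5) = 1.200
  x2 = (-9 - (-2.5)·1.200) / (-4.5) = 1.333
Iteration 2:
  x1 = (6 - (-2)·1.333) / (5) = 1.733
  x2 = (-9 - (-2.5)·1.733) / (-4.5) = 1.037
Iteration 3:
  x1 = (6 - (-2)·1.037) / (5) = 1.615
  x2 = (-9 - (-2.5)·1.615) / (-4.5) = 1.103

(1.615, 1.103)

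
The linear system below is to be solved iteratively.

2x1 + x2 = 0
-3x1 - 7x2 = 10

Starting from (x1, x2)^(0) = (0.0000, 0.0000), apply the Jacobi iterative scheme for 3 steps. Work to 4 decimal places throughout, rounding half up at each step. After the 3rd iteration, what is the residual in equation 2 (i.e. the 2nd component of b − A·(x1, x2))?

Iteration 1:
  x1 = (0 - (1)·0.0000) / (2) = 0.0000
  x2 = (10 - (-3)·0.0000) / (-7) = -1.4286
Iteration 2:
  x1 = (0 - (1)·-1.4286) / (2) = 0.7143
  x2 = (10 - (-3)·0.0000) / (-7) = -1.4286
Iteration 3:
  x1 = (0 - (1)·-1.4286) / (2) = 0.7143
  x2 = (10 - (-3)·0.7143) / (-7) = -1.7347
Residual b − A·x = (0.3061, 0.0000)

0.0000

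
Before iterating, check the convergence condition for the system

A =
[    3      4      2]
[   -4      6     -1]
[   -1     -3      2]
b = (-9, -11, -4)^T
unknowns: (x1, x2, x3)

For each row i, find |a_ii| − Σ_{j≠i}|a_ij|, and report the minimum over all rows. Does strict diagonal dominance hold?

row 1: |3| − (4+2) = -3
row 2: |6| − (4+1) = 1
row 3: |2| − (1+3) = -2
minimum over rows = -3 → not strictly diagonally dominant

-3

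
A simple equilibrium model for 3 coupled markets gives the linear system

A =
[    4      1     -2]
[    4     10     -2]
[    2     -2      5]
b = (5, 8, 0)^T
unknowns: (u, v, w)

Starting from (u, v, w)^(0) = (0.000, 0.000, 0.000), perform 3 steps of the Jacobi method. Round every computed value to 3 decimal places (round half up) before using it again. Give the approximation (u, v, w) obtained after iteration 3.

(1.085, 0.344, -0.300)

Iteration 1:
  u = (5 - (1)·0.000 - (-2)·0.000) / (4) = 1.250
  v = (8 - (4)·0.000 - (-2)·0.000) / (10) = 0.800
  w = (0 - (2)·0.000 - (-2)·0.000) / (5) = 0.000
Iteration 2:
  u = (5 - (1)·0.800 - (-2)·0.000) / (4) = 1.050
  v = (8 - (4)·1.250 - (-2)·0.000) / (10) = 0.300
  w = (0 - (2)·1.250 - (-2)·0.800) / (5) = -0.180
Iteration 3:
  u = (5 - (1)·0.300 - (-2)·-0.180) / (4) = 1.085
  v = (8 - (4)·1.050 - (-2)·-0.180) / (10) = 0.344
  w = (0 - (2)·1.050 - (-2)·0.300) / (5) = -0.300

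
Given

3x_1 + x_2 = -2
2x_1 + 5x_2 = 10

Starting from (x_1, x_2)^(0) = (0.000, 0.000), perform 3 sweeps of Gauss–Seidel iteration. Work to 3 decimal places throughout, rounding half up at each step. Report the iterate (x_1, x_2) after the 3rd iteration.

Iteration 1:
  x_1 = (-2 - (1)·0.000) / (3) = -0.667
  x_2 = (10 - (2)·-0.667) / (5) = 2.267
Iteration 2:
  x_1 = (-2 - (1)·2.267) / (3) = -1.422
  x_2 = (10 - (2)·-1.422) / (5) = 2.569
Iteration 3:
  x_1 = (-2 - (1)·2.569) / (3) = -1.523
  x_2 = (10 - (2)·-1.523) / (5) = 2.609

(-1.523, 2.609)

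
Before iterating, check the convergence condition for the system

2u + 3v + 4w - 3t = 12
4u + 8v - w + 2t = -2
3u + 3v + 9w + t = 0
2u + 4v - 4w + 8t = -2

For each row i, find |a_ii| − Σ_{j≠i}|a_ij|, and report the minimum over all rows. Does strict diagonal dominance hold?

row 1: |2| − (3+4+3) = -8
row 2: |8| − (4+1+2) = 1
row 3: |9| − (3+3+1) = 2
row 4: |8| − (2+4+4) = -2
minimum over rows = -8 → not strictly diagonally dominant

-8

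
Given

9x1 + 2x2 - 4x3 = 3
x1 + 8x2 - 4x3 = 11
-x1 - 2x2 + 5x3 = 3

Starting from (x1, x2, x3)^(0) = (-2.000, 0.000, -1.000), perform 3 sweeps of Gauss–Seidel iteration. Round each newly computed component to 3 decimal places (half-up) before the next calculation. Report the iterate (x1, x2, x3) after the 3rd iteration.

Iteration 1:
  x1 = (3 - (2)·0.000 - (-4)·-1.000) / (9) = -0.111
  x2 = (11 - (1)·-0.111 - (-4)·-1.000) / (8) = 0.889
  x3 = (3 - (-1)·-0.111 - (-2)·0.889) / (5) = 0.933
Iteration 2:
  x1 = (3 - (2)·0.889 - (-4)·0.933) / (9) = 0.550
  x2 = (11 - (1)·0.550 - (-4)·0.933) / (8) = 1.773
  x3 = (3 - (-1)·0.550 - (-2)·1.773) / (5) = 1.419
Iteration 3:
  x1 = (3 - (2)·1.773 - (-4)·1.419) / (9) = 0.570
  x2 = (11 - (1)·0.570 - (-4)·1.419) / (8) = 2.013
  x3 = (3 - (-1)·0.570 - (-2)·2.013) / (5) = 1.519

(0.570, 2.013, 1.519)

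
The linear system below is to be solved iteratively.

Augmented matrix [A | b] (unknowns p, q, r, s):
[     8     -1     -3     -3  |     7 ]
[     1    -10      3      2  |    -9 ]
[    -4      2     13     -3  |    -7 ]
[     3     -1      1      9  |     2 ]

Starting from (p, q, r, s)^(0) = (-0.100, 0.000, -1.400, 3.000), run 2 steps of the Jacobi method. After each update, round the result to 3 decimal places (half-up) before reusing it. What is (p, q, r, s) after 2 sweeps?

(1.209, 1.167, -0.154, -0.164)

Iteration 1:
  p = (7 - (-1)·0.000 - (-3)·-1.400 - (-3)·3.000) / (8) = 1.475
  q = (-9 - (1)·-0.100 - (3)·-1.400 - (2)·3.000) / (-10) = 1.070
  r = (-7 - (-4)·-0.100 - (2)·0.000 - (-3)·3.000) / (13) = 0.123
  s = (2 - (3)·-0.100 - (-1)·0.000 - (1)·-1.400) / (9) = 0.411
Iteration 2:
  p = (7 - (-1)·1.070 - (-3)·0.123 - (-3)·0.411) / (8) = 1.209
  q = (-9 - (1)·1.475 - (3)·0.123 - (2)·0.411) / (-10) = 1.167
  r = (-7 - (-4)·1.475 - (2)·1.070 - (-3)·0.411) / (13) = -0.154
  s = (2 - (3)·1.475 - (-1)·1.070 - (1)·0.123) / (9) = -0.164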